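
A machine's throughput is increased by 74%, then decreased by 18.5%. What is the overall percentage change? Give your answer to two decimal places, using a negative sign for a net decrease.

41.81%

A 74% increase multiplies by 1.74.
Then an 18.5% decrease: 1.74 × 0.815 = 1.4181.
Overall factor 1.4181, i.e. 41.81%.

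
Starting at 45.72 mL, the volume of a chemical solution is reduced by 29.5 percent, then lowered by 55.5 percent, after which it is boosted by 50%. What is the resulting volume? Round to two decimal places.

21.52 mL

Each change multiplies by a factor: 0.705 × 0.445 × 1.5 = 0.4705875.
45.72 × 0.4705875 = 21.5152605 ≈ 21.52.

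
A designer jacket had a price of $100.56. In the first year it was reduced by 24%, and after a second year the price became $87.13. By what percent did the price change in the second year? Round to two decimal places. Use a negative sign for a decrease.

After the first year: $100.56 × 0.76 = $76.4256.
Second-year multiplier: $87.13 ÷ $76.4256 ≈ 1.140063.
That is a change of 14.01%.

14.01%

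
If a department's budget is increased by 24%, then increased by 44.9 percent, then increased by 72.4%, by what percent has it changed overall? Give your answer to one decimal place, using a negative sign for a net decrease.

The combined multiplier is 1.24 × 1.449 × 1.724 = 3.09761424.
That corresponds to an increase of 209.8%.

209.8%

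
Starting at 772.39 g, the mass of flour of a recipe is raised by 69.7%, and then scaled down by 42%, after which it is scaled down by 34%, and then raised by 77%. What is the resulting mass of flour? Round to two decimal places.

Each change multiplies by a factor: 1.697 × 0.58 × 0.66 × 1.77 = 1.149812532.
772.39 × 1.149812532 = 888.10370159148 ≈ 888.10.

888.10 g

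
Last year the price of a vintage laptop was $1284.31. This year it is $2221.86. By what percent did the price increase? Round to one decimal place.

73.0%

Change: $2221.86 − $1284.31 = $937.55.
Relative to the original: $937.55 ÷ $1284.31 ≈ 73.0%.
So the price increased by 73.0%.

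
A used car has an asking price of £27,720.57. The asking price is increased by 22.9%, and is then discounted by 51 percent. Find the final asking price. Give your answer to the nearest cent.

Each change multiplies by a factor: 1.229 × 0.49 = 0.60221.
£27,720.57 × 0.60221 = £16693.6044597 ≈ £16,693.60.

£16,693.60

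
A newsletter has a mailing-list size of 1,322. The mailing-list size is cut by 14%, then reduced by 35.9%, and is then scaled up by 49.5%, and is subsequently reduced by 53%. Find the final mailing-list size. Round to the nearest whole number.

Each change multiplies by a factor: 0.86 × 0.641 × 1.495 × 0.47 = 0.387342839.
1,322 × 0.387342839 = 512.067233158 ≈ 512.

512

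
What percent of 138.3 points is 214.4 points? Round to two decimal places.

155.03%

214.4 points ÷ 138.3 points ≈ 155.03%.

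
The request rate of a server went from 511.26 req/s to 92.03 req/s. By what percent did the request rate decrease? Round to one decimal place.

82.0%

Change: 92.03 − 511.26 = -419.23.
Relative to the original: -419.23 ÷ 511.26 ≈ -82.0%.
So the request rate decreased by 82.0%.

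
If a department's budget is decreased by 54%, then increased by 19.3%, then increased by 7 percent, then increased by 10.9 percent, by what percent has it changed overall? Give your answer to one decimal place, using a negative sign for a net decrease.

-34.9%

A 54% decrease multiplies by 0.46.
Then a 19.3% increase: 0.46 × 1.193 = 0.54878.
Then a 7% increase: 0.54878 × 1.07 = 0.5871946.
Then a 10.9% increase: 0.5871946 × 1.109 = 0.6511988114.
Overall factor 0.6511988114, i.e. -34.9%.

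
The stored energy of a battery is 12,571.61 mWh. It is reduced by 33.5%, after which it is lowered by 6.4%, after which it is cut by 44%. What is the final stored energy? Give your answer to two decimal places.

4,382.04 mWh

Each change multiplies by a factor: 0.665 × 0.936 × 0.56 = 0.3485664.
12,571.61 × 0.3485664 = 4382.040839904 ≈ 4,382.04.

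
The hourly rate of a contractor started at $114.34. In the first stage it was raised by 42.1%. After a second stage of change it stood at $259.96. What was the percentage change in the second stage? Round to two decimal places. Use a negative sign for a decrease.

60.00%

After the first stage: $114.34 × 1.421 = $162.47714.
Second-stage multiplier: $259.96 ÷ $162.47714 ≈ 1.599979.
That is a change of 60.00%.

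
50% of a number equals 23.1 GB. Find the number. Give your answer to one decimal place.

23.1 GB ÷ 0.5 = 46.2 GB.

46.2 GB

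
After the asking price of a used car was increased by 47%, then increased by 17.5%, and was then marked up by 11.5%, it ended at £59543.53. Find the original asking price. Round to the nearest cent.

£30917.51

The overall multiplier applied was 1.47 × 1.175 × 1.115 = 1.92588375.
So the original asking price was £59543.53 ÷ 1.92588375 ≈ £30917.51.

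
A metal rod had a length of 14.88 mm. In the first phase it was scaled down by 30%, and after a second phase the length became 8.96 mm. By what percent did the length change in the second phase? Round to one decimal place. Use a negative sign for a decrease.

After the first phase: 14.88 × 0.7 = 10.416.
Second-phase multiplier: 8.96 ÷ 10.416 ≈ 0.86022.
That is a change of -14.0%.

-14.0%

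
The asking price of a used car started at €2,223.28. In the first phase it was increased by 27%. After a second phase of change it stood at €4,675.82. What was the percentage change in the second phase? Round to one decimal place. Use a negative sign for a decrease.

After the first phase: €2,223.28 × 1.27 = €2823.5656.
Second-phase multiplier: €4,675.82 ÷ €2823.5656 ≈ 1.656.
That is a change of 65.6%.

65.6%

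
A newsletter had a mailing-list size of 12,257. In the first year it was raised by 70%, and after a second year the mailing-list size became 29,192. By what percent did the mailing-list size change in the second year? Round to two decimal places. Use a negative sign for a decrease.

After the first year: 12,257 × 1.7 = 20836.9.
Second-year multiplier: 29,192 ÷ 20836.9 ≈ 1.400976.
That is a change of 40.10%.

40.10%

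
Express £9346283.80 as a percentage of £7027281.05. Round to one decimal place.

133.0%

£9346283.80 ÷ £7027281.05 ≈ 133.0%.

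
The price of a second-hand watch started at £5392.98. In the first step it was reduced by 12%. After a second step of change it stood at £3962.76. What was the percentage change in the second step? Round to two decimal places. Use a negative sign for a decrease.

After the first step: £5392.98 × 0.88 = £4745.8224.
Second-step multiplier: £3962.76 ÷ £4745.8224 ≈ 0.835.
That is a change of -16.50%.

-16.50%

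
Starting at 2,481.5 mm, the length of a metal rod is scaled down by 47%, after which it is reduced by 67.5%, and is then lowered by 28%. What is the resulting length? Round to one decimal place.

After the 47% decrease: 2,481.5 × 0.53 = 1315.195.
Apply the 67.5% decrease: 1315.195 × 0.325 = 427.438375.
Apply the 28% decrease: 427.438375 × 0.72 = 307.75563 ≈ 307.8.

307.8 mm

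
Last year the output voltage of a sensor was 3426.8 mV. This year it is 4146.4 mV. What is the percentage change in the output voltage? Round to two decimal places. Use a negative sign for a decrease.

Change: 4146.4 − 3426.8 = 719.6.
Relative to the original: 719.6 ÷ 3426.8 ≈ 21.00%.

21.00%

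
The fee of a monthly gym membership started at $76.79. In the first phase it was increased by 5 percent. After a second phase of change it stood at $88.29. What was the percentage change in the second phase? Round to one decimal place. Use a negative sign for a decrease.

After the first phase: $76.79 × 1.05 = $80.6295.
Second-phase multiplier: $88.29 ÷ $80.6295 ≈ 1.09501.
That is a change of 9.5%.

9.5%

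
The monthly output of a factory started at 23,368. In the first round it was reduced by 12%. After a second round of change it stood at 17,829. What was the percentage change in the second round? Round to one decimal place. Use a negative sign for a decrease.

-13.3%

After the first round: 23,368 × 0.88 = 20563.84.
Second-round multiplier: 17,829 ÷ 20563.84 ≈ 0.86701.
That is a change of -13.3%.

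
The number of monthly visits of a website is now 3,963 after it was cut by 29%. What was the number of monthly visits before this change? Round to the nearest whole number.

The overall multiplier applied was 0.71.
So the original number of monthly visits was 3,963 ÷ 0.71 ≈ 5,582.

5,582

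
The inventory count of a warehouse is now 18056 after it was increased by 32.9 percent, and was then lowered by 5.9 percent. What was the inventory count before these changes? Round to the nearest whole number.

The overall multiplier applied was 1.329 × 0.941 = 1.250589.
So the original inventory count was 18056 ÷ 1.250589 ≈ 14438.

14438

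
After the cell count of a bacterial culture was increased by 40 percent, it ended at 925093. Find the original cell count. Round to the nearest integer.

660781

The overall multiplier applied was 1.4.
So the original cell count was 925093 ÷ 1.4 ≈ 660781.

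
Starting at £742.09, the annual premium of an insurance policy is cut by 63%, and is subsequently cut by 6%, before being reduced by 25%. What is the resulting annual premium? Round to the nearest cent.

£193.57

Each change multiplies by a factor: 0.37 × 0.94 × 0.75 = 0.26085.
£742.09 × 0.26085 = £193.5741765 ≈ £193.57.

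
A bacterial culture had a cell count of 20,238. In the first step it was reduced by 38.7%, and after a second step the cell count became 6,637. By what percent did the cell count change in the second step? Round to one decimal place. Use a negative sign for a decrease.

After the first step: 20,238 × 0.613 = 12405.894.
Second-step multiplier: 6,637 ÷ 12405.894 ≈ 0.53499.
That is a change of -46.5%.

-46.5%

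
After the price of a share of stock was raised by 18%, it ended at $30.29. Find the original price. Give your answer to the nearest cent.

$25.67

The overall multiplier applied was 1.18.
So the original price was $30.29 ÷ 1.18 ≈ $25.67.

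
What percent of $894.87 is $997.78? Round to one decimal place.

$997.78 ÷ $894.87 ≈ 111.5%.

111.5%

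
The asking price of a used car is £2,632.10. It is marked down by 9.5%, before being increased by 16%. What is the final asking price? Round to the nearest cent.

£2,763.18

After the 9.5% decrease: £2,632.10 × 0.905 = £2382.0505.
After the 16% increase: £2382.0505 × 1.16 = £2763.17858 ≈ £2,763.18.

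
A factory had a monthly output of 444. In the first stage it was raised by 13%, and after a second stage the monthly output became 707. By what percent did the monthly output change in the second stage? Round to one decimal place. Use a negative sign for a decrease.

40.9%

After the first stage: 444 × 1.13 = 501.72.
Second-stage multiplier: 707 ÷ 501.72 ≈ 1.40915.
That is a change of 40.9%.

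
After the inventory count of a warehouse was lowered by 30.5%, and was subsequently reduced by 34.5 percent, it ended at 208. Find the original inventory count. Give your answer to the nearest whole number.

The overall multiplier applied was 0.695 × 0.655 = 0.455225.
So the original inventory count was 208 ÷ 0.455225 ≈ 457.

457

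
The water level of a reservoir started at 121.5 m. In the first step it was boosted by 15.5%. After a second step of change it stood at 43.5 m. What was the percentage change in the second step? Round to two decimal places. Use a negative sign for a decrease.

-69.00%

After the first step: 121.5 × 1.155 = 140.3325.
Second-step multiplier: 43.5 ÷ 140.3325 ≈ 0.309978.
That is a change of -69.00%.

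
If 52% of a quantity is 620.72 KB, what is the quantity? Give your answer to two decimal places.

620.72 KB ÷ 0.52 ≈ 1193.69 KB.

1193.69 KB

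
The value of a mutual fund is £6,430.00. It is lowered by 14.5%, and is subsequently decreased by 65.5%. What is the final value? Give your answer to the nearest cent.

Apply the 14.5% decrease: £6,430.00 × 0.855 = £5497.65.
After the 65.5% decrease: £5497.65 × 0.345 = £1896.68925 ≈ £1,896.69.

£1,896.69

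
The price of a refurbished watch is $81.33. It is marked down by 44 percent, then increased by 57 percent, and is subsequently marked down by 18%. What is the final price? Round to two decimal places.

$58.63

44% decrease: $81.33 × 0.56 = $45.5448.
57% increase: $45.5448 × 1.57 = $71.505336.
Apply the 18% decrease: $71.505336 × 0.82 = $58.63437552 ≈ $58.63.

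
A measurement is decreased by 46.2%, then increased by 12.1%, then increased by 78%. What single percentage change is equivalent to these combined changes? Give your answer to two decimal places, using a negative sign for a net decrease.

7.35%

The combined multiplier is 0.538 × 1.121 × 1.78 = 1.07351444.
That corresponds to an increase of 7.35%.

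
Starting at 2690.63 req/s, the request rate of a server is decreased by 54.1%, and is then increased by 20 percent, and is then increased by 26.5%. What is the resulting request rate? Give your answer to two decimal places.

Apply the 54.1% decrease: 2690.63 × 0.459 = 1234.99917.
Apply the 20% increase: 1234.99917 × 1.2 = 1481.999004.
Apply the 26.5% increase: 1481.999004 × 1.265 = 1874.72874006 ≈ 1874.73.

1874.73 req/s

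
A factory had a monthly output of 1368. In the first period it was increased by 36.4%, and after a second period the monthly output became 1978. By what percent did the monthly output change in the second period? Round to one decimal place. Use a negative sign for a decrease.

After the first period: 1368 × 1.364 = 1865.952.
Second-period multiplier: 1978 ÷ 1865.952 ≈ 1.06005.
That is a change of 6.0%.

6.0%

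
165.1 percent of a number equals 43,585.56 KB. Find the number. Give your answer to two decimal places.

26,399.49 KB

43,585.56 KB ÷ 1.651 ≈ 26,399.49 KB.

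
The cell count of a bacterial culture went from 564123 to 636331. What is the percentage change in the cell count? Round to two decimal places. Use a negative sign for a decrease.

12.80%

Change: 636331 − 564123 = 72208.
Relative to the original: 72208 ÷ 564123 ≈ 12.80%.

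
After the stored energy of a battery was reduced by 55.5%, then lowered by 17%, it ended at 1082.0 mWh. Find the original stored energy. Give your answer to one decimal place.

2929.5 mWh

The overall multiplier applied was 0.445 × 0.83 = 0.36935.
So the original stored energy was 1082.0 ÷ 0.36935 ≈ 2929.5 mWh.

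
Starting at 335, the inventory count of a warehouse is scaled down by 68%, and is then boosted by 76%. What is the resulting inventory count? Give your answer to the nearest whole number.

189

After the 68% decrease: 335 × 0.32 = 107.2.
After the 76% increase: 107.2 × 1.76 = 188.672 ≈ 189.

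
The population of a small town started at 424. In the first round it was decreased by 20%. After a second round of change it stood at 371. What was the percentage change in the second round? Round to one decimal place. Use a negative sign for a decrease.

After the first round: 424 × 0.8 = 339.2.
Second-round multiplier: 371 ÷ 339.2 ≈ 1.09375.
That is a change of 9.4%.

9.4%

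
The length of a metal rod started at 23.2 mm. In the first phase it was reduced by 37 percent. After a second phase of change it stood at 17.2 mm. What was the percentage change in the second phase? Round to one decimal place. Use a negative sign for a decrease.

17.7%

After the first phase: 23.2 × 0.63 = 14.616.
Second-phase multiplier: 17.2 ÷ 14.616 ≈ 1.17679.
That is a change of 17.7%.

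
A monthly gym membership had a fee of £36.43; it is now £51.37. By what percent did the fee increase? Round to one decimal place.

41.0%

Change: £51.37 − £36.43 = £14.94.
Relative to the original: £14.94 ÷ £36.43 ≈ 41.0%.
So the fee increased by 41.0%.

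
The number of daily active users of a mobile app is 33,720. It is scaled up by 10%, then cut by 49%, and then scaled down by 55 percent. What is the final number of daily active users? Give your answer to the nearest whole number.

Each change multiplies by a factor: 1.1 × 0.51 × 0.45 = 0.25245.
33,720 × 0.25245 = 8512.614 ≈ 8,513.

8,513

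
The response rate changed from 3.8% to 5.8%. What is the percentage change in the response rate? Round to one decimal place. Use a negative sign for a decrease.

52.6%

The change is 5.8 − 3.8 = 2.0 percentage points.
Relative to the original 3.8%, that is 2.0 ÷ 3.8 ≈ 52.6%.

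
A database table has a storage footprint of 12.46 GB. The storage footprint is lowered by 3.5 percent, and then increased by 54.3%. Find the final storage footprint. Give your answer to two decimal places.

3.5% decrease: 12.46 × 0.965 = 12.0239.
After the 54.3% increase: 12.0239 × 1.543 = 18.5528777 ≈ 18.55.

18.55 GB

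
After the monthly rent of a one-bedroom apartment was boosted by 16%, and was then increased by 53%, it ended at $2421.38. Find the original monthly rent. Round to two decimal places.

$1364.31

The overall multiplier applied was 1.16 × 1.53 = 1.7748.
So the original monthly rent was $2421.38 ÷ 1.7748 ≈ $1364.31.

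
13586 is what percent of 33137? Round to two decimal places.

41.00%

13586 ÷ 33137 ≈ 41.00%.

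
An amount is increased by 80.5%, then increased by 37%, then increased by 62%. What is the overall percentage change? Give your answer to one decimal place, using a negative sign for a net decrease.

300.6%

An 80.5% increase multiplies by 1.805.
Then a 37% increase: 1.805 × 1.37 = 2.47285.
Then a 62% increase: 2.47285 × 1.62 = 4.006017.
Overall factor 4.006017, i.e. 300.6%.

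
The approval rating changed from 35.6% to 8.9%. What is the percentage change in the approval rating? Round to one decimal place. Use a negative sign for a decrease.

The change is 8.9 − 35.6 = -26.7 percentage points.
Relative to the original 35.6%, that is -26.7 ÷ 35.6 = -75.0%.

-75.0%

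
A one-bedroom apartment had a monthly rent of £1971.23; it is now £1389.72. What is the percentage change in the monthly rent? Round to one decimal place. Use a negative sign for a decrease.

-29.5%

Change: £1389.72 − £1971.23 = -£581.51.
Relative to the original: -£581.51 ÷ £1971.23 ≈ -29.5%.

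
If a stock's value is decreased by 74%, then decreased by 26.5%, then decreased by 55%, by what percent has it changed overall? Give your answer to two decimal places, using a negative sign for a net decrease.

A 74% decrease multiplies by 0.26.
Then a 26.5% decrease: 0.26 × 0.735 = 0.1911.
Then a 55% decrease: 0.1911 × 0.45 = 0.085995.
Overall factor 0.085995, i.e. -91.40%.

-91.40%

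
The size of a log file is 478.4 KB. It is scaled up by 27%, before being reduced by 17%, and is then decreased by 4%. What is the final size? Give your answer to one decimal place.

Apply the 27% increase: 478.4 × 1.27 = 607.568.
Apply the 17% decrease: 607.568 × 0.83 = 504.28144.
After the 4% decrease: 504.28144 × 0.96 = 484.1101824 ≈ 484.1.

484.1 KB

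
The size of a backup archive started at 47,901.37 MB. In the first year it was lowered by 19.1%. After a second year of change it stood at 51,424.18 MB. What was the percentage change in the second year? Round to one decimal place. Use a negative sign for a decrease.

32.7%

After the first year: 47,901.37 × 0.809 = 38752.20833.
Second-year multiplier: 51,424.18 ÷ 38752.20833 ≈ 1.327.
That is a change of 32.7%.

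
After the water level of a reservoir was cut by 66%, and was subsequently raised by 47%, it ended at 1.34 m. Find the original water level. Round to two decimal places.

Undoing the 47% increase: 1.34 ÷ 1.47 ≈ 0.911565.
Undoing the 66% decrease: 0.911565 ÷ 0.34 ≈ 2.68 m.

2.68 m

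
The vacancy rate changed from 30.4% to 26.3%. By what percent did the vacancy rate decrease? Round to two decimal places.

The change is 26.3 − 30.4 = -4.1 percentage points.
Relative to the original 30.4%, that is -4.1 ÷ 30.4 ≈ -13.49%.
So the vacancy rate fell by 13.49%.

13.49%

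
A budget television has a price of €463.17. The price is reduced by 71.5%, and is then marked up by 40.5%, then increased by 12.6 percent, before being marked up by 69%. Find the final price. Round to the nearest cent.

Apply the 71.5% decrease: €463.17 × 0.285 = €132.00345.
Apply the 40.5% increase: €132.00345 × 1.405 = €185.46484725.
After the 12.6% increase: €185.46484725 × 1.126 = €208.8334180035.
69% increase: €208.8334180035 × 1.69 = €352.928476425915 ≈ €352.93.

€352.93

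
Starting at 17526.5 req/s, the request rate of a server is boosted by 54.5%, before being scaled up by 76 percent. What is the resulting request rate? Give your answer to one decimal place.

54.5% increase: 17526.5 × 1.545 = 27078.4425.
76% increase: 27078.4425 × 1.76 = 47658.0588 ≈ 47658.1.

47658.1 req/s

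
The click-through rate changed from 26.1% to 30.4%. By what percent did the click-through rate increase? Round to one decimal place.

The change is 30.4 − 26.1 = 4.3 percentage points.
Relative to the original 26.1%, that is 4.3 ÷ 26.1 ≈ 16.5%.
So the click-through rate rose by 16.5%.

16.5%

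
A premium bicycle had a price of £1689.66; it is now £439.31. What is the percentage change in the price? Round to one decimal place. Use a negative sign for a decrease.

Change: £439.31 − £1689.66 = -£1250.35.
Relative to the original: -£1250.35 ÷ £1689.66 ≈ -74.0%.

-74.0%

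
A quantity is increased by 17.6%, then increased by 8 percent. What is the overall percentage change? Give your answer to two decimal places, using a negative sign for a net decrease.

27.01%

A 17.6% increase multiplies by 1.176.
Then an 8% increase: 1.176 × 1.08 = 1.27008.
Overall factor 1.27008, i.e. 27.01%.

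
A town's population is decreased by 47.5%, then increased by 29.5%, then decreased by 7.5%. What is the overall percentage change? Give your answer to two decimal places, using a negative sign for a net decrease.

A 47.5% decrease multiplies by 0.525.
Then a 29.5% increase: 0.525 × 1.295 = 0.679875.
Then a 7.5% decrease: 0.679875 × 0.925 = 0.628884375.
Overall factor 0.628884375, i.e. -37.11%.

-37.11%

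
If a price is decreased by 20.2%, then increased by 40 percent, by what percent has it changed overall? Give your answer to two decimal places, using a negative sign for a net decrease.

A 20.2% decrease multiplies by 0.798.
Then a 40% increase: 0.798 × 1.4 = 1.1172.
Overall factor 1.1172, i.e. 11.72%.

11.72%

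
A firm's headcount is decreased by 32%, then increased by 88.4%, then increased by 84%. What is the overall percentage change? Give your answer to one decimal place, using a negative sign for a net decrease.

135.7%

A 32% decrease multiplies by 0.68.
Then an 88.4% increase: 0.68 × 1.884 = 1.28112.
Then an 84% increase: 1.28112 × 1.84 = 2.3572608.
Overall factor 2.3572608, i.e. 135.7%.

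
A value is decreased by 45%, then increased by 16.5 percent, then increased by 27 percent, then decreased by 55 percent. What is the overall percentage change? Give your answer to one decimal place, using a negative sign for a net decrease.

-63.4%

A 45% decrease multiplies by 0.55.
Then a 16.5% increase: 0.55 × 1.165 = 0.64075.
Then a 27% increase: 0.64075 × 1.27 = 0.8137525.
Then a 55% decrease: 0.8137525 × 0.45 = 0.366188625.
Overall factor 0.366188625, i.e. -63.4%.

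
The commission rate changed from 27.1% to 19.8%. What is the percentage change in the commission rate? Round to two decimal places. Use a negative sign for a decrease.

The change is 19.8 − 27.1 = -7.3 percentage points.
Relative to the original 27.1%, that is -7.3 ÷ 27.1 ≈ -26.94%.

-26.94%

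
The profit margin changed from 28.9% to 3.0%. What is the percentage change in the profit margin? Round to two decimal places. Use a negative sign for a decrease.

The change is 3.0 − 28.9 = -25.9 percentage points.
Relative to the original 28.9%, that is -25.9 ÷ 28.9 ≈ -89.62%.

-89.62%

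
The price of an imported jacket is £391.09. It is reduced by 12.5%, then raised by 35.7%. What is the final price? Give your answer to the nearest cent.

Each change multiplies by a factor: 0.875 × 1.357 = 1.187375.
£391.09 × 1.187375 = £464.37048875 ≈ £464.37.

£464.37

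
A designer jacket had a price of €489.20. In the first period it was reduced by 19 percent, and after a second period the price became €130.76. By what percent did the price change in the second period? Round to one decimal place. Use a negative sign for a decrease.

After the first period: €489.20 × 0.81 = €396.252.
Second-period multiplier: €130.76 ÷ €396.252 ≈ 0.32999.
That is a change of -67.0%.

-67.0%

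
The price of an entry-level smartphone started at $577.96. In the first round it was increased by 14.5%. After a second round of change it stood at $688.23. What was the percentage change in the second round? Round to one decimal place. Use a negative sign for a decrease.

4.0%

After the first round: $577.96 × 1.145 = $661.7642.
Second-round multiplier: $688.23 ÷ $661.7642 ≈ 1.03999.
That is a change of 4.0%.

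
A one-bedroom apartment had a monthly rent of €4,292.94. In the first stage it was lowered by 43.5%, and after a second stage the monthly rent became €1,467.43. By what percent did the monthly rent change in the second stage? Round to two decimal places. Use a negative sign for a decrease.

After the first stage: €4,292.94 × 0.565 = €2425.5111.
Second-stage multiplier: €1,467.43 ÷ €2425.5111 ≈ 0.604998.
That is a change of -39.50%.

-39.50%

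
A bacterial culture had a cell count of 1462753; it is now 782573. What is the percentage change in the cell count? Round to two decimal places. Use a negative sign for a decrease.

-46.50%

Change: 782573 − 1462753 = -680180.
Relative to the original: -680180 ÷ 1462753 ≈ -46.50%.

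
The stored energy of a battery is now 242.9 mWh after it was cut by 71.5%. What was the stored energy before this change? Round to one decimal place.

852.3 mWh

The overall multiplier applied was 0.285.
So the original stored energy was 242.9 ÷ 0.285 ≈ 852.3 mWh.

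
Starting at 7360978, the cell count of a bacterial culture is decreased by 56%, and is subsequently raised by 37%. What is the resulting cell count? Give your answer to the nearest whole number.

Apply the 56% decrease: 7360978 × 0.44 = 3238830.32.
Apply the 37% increase: 3238830.32 × 1.37 = 4437197.5384 ≈ 4437198.

4437198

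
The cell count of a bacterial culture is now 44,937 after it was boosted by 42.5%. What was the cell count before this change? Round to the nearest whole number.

The overall multiplier applied was 1.425.
So the original cell count was 44,937 ÷ 1.425 ≈ 31,535.

31,535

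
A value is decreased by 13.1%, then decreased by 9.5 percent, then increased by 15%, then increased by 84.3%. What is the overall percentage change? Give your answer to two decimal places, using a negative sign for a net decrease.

66.68%

The combined multiplier is 0.869 × 0.905 × 1.15 × 1.843 = 1.66683085525.
That corresponds to an increase of 66.68%.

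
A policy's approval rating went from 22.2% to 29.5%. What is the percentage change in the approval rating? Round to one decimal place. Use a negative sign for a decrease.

The change is 29.5 − 22.2 = 7.3 percentage points.
Relative to the original 22.2%, that is 7.3 ÷ 22.2 ≈ 32.9%.

32.9%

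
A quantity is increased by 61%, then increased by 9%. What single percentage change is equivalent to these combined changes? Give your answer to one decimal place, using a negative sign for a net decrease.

The combined multiplier is 1.61 × 1.09 = 1.7549.
That corresponds to an increase of 75.5%.

75.5%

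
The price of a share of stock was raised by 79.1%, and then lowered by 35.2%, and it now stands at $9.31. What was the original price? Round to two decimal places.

$8.02

The overall multiplier applied was 1.791 × 0.648 = 1.160568.
So the original price was $9.31 ÷ 1.160568 ≈ $8.02.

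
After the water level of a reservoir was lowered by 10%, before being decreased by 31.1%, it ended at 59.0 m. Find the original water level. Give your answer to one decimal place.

The overall multiplier applied was 0.9 × 0.689 = 0.6201.
So the original water level was 59.0 ÷ 0.6201 ≈ 95.1 m.

95.1 m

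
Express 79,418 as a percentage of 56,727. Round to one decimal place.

79,418 ÷ 56,727 ≈ 140.0%.

140.0%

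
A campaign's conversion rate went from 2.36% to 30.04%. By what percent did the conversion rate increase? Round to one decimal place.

The change is 30.04 − 2.36 = 27.68 percentage points.
Relative to the original 2.36%, that is 27.68 ÷ 2.36 ≈ 1172.9%.
So the conversion rate rose by 1172.9%.

1172.9%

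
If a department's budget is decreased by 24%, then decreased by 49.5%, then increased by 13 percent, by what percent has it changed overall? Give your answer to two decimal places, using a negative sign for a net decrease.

-56.63%

A 24% decrease multiplies by 0.76.
Then a 49.5% decrease: 0.76 × 0.505 = 0.3838.
Then a 13% increase: 0.3838 × 1.13 = 0.433694.
Overall factor 0.433694, i.e. -56.63%.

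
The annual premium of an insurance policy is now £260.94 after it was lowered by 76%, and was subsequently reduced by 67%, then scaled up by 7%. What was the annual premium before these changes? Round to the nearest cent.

Undoing the 7% increase: £260.94 ÷ 1.07 ≈ £243.869159.
Undoing the 67% decrease: £243.869159 ÷ 0.33 ≈ £738.997452.
Undoing the 76% decrease: £738.997452 ÷ 0.24 ≈ £3079.16.

£3079.16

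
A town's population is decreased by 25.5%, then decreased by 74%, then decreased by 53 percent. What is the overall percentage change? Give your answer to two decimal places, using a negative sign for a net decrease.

-90.90%

The combined multiplier is 0.745 × 0.26 × 0.47 = 0.091039.
That corresponds to a decrease of 90.90%.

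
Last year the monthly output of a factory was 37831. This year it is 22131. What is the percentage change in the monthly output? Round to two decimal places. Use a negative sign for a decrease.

-41.50%

Change: 22131 − 37831 = -15700.
Relative to the original: -15700 ÷ 37831 ≈ -41.50%.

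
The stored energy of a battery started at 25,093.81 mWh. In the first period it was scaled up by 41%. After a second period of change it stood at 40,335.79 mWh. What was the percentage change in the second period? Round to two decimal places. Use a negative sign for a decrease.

After the first period: 25,093.81 × 1.41 = 35382.2721.
Second-period multiplier: 40,335.79 ÷ 35382.2721 ≈ 1.14.
That is a change of 14.00%.

14.00%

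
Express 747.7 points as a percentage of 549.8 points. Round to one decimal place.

747.7 points ÷ 549.8 points ≈ 136.0%.

136.0%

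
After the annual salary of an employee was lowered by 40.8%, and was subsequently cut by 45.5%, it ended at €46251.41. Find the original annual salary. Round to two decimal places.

Undoing the 45.5% decrease: €46251.41 ÷ 0.545 ≈ €84864.972477.
Undoing the 40.8% decrease: €84864.972477 ÷ 0.592 ≈ €143352.99.

€143352.99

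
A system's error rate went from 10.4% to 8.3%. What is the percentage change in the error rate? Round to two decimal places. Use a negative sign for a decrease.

-20.19%

The change is 8.3 − 10.4 = -2.1 percentage points.
Relative to the original 10.4%, that is -2.1 ÷ 10.4 ≈ -20.19%.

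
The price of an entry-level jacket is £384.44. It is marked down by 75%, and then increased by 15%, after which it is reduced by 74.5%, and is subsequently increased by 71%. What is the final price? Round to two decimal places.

£48.20

75% decrease: £384.44 × 0.25 = £96.11.
After the 15% increase: £96.11 × 1.15 = £110.5265.
74.5% decrease: £110.5265 × 0.255 = £28.1842575.
71% increase: £28.1842575 × 1.71 = £48.195080325 ≈ £48.20.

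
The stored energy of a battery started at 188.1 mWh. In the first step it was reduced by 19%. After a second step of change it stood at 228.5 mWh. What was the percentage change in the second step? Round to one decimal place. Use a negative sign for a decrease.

After the first step: 188.1 × 0.81 = 152.361.
Second-step multiplier: 228.5 ÷ 152.361 ≈ 1.49973.
That is a change of 50.0%.

50.0%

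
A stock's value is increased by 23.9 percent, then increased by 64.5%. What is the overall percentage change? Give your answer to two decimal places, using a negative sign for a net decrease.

103.82%

A 23.9% increase multiplies by 1.239.
Then a 64.5% increase: 1.239 × 1.645 = 2.038155.
Overall factor 2.038155, i.e. 103.82%.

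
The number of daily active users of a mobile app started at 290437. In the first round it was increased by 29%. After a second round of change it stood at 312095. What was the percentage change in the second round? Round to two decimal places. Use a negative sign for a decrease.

After the first round: 290437 × 1.29 = 374663.73.
Second-round multiplier: 312095 ÷ 374663.73 ≈ 0.833.
That is a change of -16.70%.

-16.70%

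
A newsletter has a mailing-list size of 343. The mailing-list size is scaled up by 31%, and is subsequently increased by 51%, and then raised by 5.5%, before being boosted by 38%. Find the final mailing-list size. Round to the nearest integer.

Each change multiplies by a factor: 1.31 × 1.51 × 1.055 × 1.38 = 2.87991579.
343 × 2.87991579 = 987.81111597 ≈ 988.

988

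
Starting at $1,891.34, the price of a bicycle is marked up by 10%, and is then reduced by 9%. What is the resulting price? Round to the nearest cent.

$1,893.23

Each change multiplies by a factor: 1.1 × 0.91 = 1.001.
$1,891.34 × 1.001 = $1893.23134 ≈ $1,893.23.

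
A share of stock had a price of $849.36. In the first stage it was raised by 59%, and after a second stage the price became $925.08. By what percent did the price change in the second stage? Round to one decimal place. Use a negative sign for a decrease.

-31.5%

After the first stage: $849.36 × 1.59 = $1350.4824.
Second-stage multiplier: $925.08 ÷ $1350.4824 ≈ 0.685.
That is a change of -31.5%.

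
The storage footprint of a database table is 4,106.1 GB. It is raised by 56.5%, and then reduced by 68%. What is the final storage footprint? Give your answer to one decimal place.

56.5% increase: 4,106.1 × 1.565 = 6426.0465.
Apply the 68% decrease: 6426.0465 × 0.32 = 2056.33488 ≈ 2,056.3.

2,056.3 GB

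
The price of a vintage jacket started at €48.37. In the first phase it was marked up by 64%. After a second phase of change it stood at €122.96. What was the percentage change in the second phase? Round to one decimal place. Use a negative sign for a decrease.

55.0%

After the first phase: €48.37 × 1.64 = €79.3268.
Second-phase multiplier: €122.96 ÷ €79.3268 ≈ 1.55004.
That is a change of 55.0%.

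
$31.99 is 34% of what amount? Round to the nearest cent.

$31.99 ÷ 0.34 ≈ $94.09.

$94.09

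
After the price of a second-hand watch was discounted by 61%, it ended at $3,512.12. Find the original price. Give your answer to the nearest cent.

$9,005.44

The overall multiplier applied was 0.39.
So the original price was $3,512.12 ÷ 0.39 ≈ $9,005.44.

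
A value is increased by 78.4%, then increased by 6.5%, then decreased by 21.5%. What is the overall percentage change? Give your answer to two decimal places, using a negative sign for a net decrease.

49.15%

The combined multiplier is 1.784 × 1.065 × 0.785 = 1.4914686.
That corresponds to an increase of 49.15%.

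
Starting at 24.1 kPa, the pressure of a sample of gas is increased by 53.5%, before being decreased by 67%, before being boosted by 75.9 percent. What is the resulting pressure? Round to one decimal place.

21.5 kPa

After the 53.5% increase: 24.1 × 1.535 = 36.9935.
Apply the 67% decrease: 36.9935 × 0.33 = 12.207855.
75.9% increase: 12.207855 × 1.759 = 21.473616945 ≈ 21.5.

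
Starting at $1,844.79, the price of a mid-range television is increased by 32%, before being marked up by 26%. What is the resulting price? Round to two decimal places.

$3,068.25

After the 32% increase: $1,844.79 × 1.32 = $2435.1228.
Apply the 26% increase: $2435.1228 × 1.26 = $3068.254728 ≈ $3,068.25.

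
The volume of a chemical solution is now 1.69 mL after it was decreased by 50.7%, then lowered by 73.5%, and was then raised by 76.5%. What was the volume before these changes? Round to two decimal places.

7.33 mL

The overall multiplier applied was 0.493 × 0.265 × 1.765 = 0.230588425.
So the original volume was 1.69 ÷ 0.230588425 ≈ 7.33 mL.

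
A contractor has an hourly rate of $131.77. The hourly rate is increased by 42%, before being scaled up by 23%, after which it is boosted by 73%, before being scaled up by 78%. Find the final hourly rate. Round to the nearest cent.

After the 42% increase: $131.77 × 1.42 = $187.1134.
23% increase: $187.1134 × 1.23 = $230.149482.
73% increase: $230.149482 × 1.73 = $398.15860386.
78% increase: $398.15860386 × 1.78 = $708.7223148708 ≈ $708.72.

$708.72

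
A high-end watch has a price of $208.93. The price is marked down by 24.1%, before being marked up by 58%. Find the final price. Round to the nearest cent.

After the 24.1% decrease: $208.93 × 0.759 = $158.57787.
58% increase: $158.57787 × 1.58 = $250.5530346 ≈ $250.55.

$250.55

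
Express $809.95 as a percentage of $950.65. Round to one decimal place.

$809.95 ÷ $950.65 ≈ 85.2%.

85.2%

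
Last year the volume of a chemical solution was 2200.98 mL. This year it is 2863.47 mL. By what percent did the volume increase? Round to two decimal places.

30.10%

Change: 2863.47 − 2200.98 = 662.49.
Relative to the original: 662.49 ÷ 2200.98 ≈ 30.10%.
So the volume increased by 30.10%.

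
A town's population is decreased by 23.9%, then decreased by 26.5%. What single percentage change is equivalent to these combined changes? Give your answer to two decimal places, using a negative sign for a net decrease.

-44.07%

The combined multiplier is 0.761 × 0.735 = 0.559335.
That corresponds to a decrease of 44.07%.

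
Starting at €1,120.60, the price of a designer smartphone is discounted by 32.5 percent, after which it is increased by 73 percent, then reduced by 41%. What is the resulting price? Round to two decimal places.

€772.06

Each change multiplies by a factor: 0.675 × 1.73 × 0.59 = 0.6889725.
€1,120.60 × 0.6889725 = €772.0625835 ≈ €772.06.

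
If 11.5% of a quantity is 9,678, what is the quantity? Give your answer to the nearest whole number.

84,157

9,678 ÷ 0.115 ≈ 84,157.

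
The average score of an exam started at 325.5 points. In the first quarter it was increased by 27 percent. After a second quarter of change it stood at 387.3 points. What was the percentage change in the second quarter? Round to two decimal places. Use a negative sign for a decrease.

After the first quarter: 325.5 × 1.27 = 413.385.
Second-quarter multiplier: 387.3 ÷ 413.385 ≈ 0.936899.
That is a change of -6.31%.

-6.31%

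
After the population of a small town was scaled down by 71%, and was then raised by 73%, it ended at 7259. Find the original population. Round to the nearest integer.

14469

The overall multiplier applied was 0.29 × 1.73 = 0.5017.
So the original population was 7259 ÷ 0.5017 ≈ 14469.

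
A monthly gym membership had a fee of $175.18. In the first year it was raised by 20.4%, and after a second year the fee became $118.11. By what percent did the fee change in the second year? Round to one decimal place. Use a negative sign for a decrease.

-44.0%

After the first year: $175.18 × 1.204 = $210.91672.
Second-year multiplier: $118.11 ÷ $210.91672 ≈ 0.55998.
That is a change of -44.0%.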